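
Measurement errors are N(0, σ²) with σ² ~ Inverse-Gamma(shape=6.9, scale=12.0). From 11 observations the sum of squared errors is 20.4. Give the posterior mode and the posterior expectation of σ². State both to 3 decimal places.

σ²_MAP = 1.657, E[σ²|data] = 1.947

Posterior: Inverse-Gamma(shape = 6.9+11/2 = 12.4, scale = 12.0+20.4/2 = 22.2).
Mode = β/(α+1) = 22.2/13.4 = 1.657.
Mean = β/(α−1) = 22.2/11.4 = 1.947.
Right-skewed posterior ⇒ mode < mean.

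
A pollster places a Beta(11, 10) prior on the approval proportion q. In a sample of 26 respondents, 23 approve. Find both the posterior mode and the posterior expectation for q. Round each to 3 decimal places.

Posterior: Beta(11+23, 10+3) = Beta(34, 13).
Mode = (34−1)/(34+13−2) = 33/45 = 0.733.
Mean = 34/(34+13) = 34/47 = 0.723.
The posterior is left-skewed, so the mode exceeds the mean.

MAP = 0.733; posterior mean = 0.723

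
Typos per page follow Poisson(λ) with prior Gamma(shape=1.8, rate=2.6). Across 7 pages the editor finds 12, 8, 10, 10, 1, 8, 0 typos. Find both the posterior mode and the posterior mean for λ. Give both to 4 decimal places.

MAP: 5.1875. Posterior mean: 5.2917.

Σ counts = 49. Posterior: Gamma(shape = 1.8+49 = 50.8, rate = 2.6+7 = 9.6).
Mode = (α−1)/β = 49.8/9.6 = 5.1875.
Mean = α/β = 50.8/9.6 = 5.2917.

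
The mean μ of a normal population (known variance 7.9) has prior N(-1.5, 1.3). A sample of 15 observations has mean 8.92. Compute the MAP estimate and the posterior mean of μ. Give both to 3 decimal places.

Posterior for μ is Normal. Precision-weighted mean: (1/1.3·-1.5 + 15/7.9·8.92) / (1/1.3 + 15/7.9) = 5.916.
A Normal posterior is symmetric, so mode = mean.

MAP = 5.916, posterior mean = 5.916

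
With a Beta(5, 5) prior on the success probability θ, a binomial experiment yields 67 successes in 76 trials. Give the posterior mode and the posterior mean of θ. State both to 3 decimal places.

Posterior: Beta(5+67, 5+9) = Beta(72, 14).
Mode = (72−1)/(72+14−2) = 71/84 = 0.845.
Mean = 72/(72+14) = 72/86 = 0.837.
Mode > mean: the posterior has a left tail.

MAP: 0.845. Posterior mean: 0.837.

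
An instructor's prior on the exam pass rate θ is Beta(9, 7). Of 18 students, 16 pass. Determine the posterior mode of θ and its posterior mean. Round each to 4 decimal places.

Posterior: Beta(9+16, 7+2) = Beta(25, 9).
Mode = (25−1)/(25+9−2) = 24/32 = 0.7500.
Mean = 25/(25+9) = 25/34 = 0.7353.

θ_MAP = 0.7500, E[θ|data] = 0.7353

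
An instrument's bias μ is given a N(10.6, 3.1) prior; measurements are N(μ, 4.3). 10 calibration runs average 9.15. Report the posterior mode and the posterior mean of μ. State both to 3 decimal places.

μ_MAP = 9.327, E[μ|data] = 9.327

Posterior for μ is Normal. Precision-weighted mean: (1/3.1·10.6 + 10/4.3·9.15) / (1/3.1 + 10/4.3) = 9.327.
A Normal posterior is symmetric, so mode = mean.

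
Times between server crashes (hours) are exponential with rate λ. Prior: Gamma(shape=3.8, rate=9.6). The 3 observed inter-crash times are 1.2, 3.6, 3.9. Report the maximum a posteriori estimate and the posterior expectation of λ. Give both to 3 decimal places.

Σ times = 8.7. Posterior: Gamma(shape = 3.8+3 = 6.8, rate = 9.6+8.7 = 18.3).
Mode = (α−1)/β = 5.8/18.3 = 0.317.
Mean = α/β = 6.8/18.3 = 0.372.

maximum a posteriori estimate = 0.317, posterior expectation = 0.372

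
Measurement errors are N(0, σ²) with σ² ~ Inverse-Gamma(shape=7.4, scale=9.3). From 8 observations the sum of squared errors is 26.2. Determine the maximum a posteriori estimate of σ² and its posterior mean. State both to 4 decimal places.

MAP: 1.8065. Posterior mean: 2.1538.

Posterior: Inverse-Gamma(shape = 7.4+8/2 = 11.4, scale = 9.3+26.2/2 = 22.4).
Mode = β/(α+1) = 22.4/12.4 = 1.8065.
Mean = β/(α−1) = 22.4/10.4 = 2.1538.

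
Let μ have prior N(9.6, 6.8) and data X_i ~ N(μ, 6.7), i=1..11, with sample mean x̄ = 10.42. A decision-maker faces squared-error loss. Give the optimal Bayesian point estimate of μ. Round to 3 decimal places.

10.353

Posterior for μ is Normal. Precision-weighted mean: (1/6.8·9.6 + 11/6.7·10.42) / (1/6.8 + 11/6.7) = 10.353.
A Normal posterior is symmetric, so mode = mean.
Squared-error loss ⇒ the optimal estimator is the posterior mean.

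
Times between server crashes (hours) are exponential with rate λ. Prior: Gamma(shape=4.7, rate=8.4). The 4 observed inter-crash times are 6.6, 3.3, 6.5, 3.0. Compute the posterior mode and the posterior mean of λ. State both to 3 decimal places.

posterior mode = 0.277, posterior mean = 0.313

Σ times = 19.4. Posterior: Gamma(shape = 4.7+4 = 8.7, rate = 8.4+19.4 = 27.8).
Mode = (α−1)/β = 7.7/27.8 = 0.277.
Mean = α/β = 8.7/27.8 = 0.313.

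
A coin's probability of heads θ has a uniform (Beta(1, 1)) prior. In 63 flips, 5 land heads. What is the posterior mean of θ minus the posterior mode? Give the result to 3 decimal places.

0.013

Posterior: Beta(1+5, 1+58) = Beta(6, 59).
Mode = (6−1)/(6+59−2) = 5/63 = 0.079.
Mean = 6/(6+59) = 6/65 = 0.092.
Difference = 0.092 − 0.079 = 0.013.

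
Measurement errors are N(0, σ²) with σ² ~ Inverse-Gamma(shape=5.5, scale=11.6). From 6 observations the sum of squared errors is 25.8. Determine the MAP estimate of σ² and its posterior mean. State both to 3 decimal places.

MAP: 2.579. Posterior mean: 3.267.

Posterior: Inverse-Gamma(shape = 5.5+6/2 = 8.5, scale = 11.6+25.8/2 = 24.5).
Mode = β/(α+1) = 24.5/9.5 = 2.579.
Mean = β/(α−1) = 24.5/7.5 = 3.267.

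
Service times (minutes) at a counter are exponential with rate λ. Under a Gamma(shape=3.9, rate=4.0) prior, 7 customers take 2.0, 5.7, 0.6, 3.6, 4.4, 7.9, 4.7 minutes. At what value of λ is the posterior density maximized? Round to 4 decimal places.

Σ times = 28.9. Posterior: Gamma(shape = 3.9+7 = 10.9, rate = 4.0+28.9 = 32.9).
Mode = (α−1)/β = 9.9/32.9 = 0.3009.
Mean = α/β = 10.9/32.9 = 0.3313.
This is the posterior mode — the MAP estimate.

0.3009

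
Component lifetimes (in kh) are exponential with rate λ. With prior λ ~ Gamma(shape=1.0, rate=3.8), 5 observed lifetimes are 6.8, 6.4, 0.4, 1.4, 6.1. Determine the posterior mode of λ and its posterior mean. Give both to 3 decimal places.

λ_MAP = 0.201, E[λ|data] = 0.241

Σ times = 21.1. Posterior: Gamma(shape = 1.0+5 = 6.0, rate = 3.8+21.1 = 24.9).
Mode = (α−1)/β = 5.0/24.9 = 0.201.
Mean = α/β = 6.0/24.9 = 0.241.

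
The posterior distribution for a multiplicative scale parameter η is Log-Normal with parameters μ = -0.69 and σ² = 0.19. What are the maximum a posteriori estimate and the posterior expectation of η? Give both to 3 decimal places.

η_MAP = 0.415, E[η|data] = 0.552

Mode = exp(μ − σ²) = exp(-0.88) = 0.415.
Mean = exp(μ + σ²/2) = exp(-0.595) = 0.552.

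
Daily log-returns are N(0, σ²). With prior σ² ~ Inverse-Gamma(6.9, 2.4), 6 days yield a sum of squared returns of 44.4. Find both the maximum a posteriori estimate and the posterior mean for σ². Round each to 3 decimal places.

MAP = 2.257; posterior mean = 2.764

Posterior: Inverse-Gamma(shape = 6.9+6/2 = 9.9, scale = 2.4+44.4/2 = 24.6).
Mode = β/(α+1) = 24.6/10.9 = 2.257.
Mean = β/(α−1) = 24.6/8.9 = 2.764.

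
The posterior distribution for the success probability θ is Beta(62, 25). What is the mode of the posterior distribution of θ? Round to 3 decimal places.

Mode = (62−1)/(62+25−2) = 61/85 = 0.718.
Mean = 62/(62+25) = 62/87 = 0.713.
This is the posterior mode — the MAP estimate.

0.718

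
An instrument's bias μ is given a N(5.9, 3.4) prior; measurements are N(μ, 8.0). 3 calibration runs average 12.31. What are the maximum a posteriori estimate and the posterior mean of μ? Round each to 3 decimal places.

Posterior for μ is Normal. Precision-weighted mean: (1/3.4·5.9 + 3/8.0·12.31) / (1/3.4 + 3/8.0) = 9.492.
A Normal posterior is symmetric, so mode = mean.

MAP: 9.492. Posterior mean: 9.492.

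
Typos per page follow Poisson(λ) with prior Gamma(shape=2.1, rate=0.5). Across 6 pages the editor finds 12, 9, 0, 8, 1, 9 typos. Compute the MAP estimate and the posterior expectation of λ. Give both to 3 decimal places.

Σ counts = 39. Posterior: Gamma(shape = 2.1+39 = 41.1, rate = 0.5+6 = 6.5).
Mode = (α−1)/β = 40.1/6.5 = 6.169.
Mean = α/β = 41.1/6.5 = 6.323.
Mean > mode: the posterior has a right tail.

MAP = 6.169, posterior mean = 6.323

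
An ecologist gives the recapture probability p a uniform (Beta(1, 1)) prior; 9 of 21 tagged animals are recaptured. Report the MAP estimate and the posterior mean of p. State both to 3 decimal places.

MAP: 0.429. Posterior mean: 0.435.

Posterior: Beta(1+9, 1+12) = Beta(10, 13).
Mode = (10−1)/(10+13−2) = 9/21 = 0.429.
With a flat prior the MAP equals the MLE, 9/21.
Mean = 10/(10+13) = 10/23 = 0.435.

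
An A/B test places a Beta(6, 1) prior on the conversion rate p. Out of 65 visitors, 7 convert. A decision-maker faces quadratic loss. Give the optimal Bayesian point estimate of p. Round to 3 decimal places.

0.181

Posterior: Beta(6+7, 1+58) = Beta(13, 59).
Mode = (13−1)/(13+59−2) = 12/70 = 0.171.
Mean = 13/(13+59) = 13/72 = 0.181.
Quadratic loss ⇒ the optimal estimator is the posterior mean.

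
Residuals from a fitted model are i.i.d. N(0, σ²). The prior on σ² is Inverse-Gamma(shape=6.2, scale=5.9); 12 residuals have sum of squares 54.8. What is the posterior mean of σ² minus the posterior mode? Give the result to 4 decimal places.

Posterior: Inverse-Gamma(shape = 6.2+12/2 = 12.2, scale = 5.9+54.8/2 = 33.3).
Mode = β/(α+1) = 33.3/13.2 = 2.5227.
Mean = β/(α−1) = 33.3/11.2 = 2.9732.
Difference = 2.9732 − 2.5227 = 0.4505.

0.4505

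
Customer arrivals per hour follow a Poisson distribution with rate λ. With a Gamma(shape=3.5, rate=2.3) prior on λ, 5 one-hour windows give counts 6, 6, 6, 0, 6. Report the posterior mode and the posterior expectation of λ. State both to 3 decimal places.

Σ counts = 24. Posterior: Gamma(shape = 3.5+24 = 27.5, rate = 2.3+5 = 7.3).
Mode = (α−1)/β = 26.5/7.3 = 3.630.
Mean = α/β = 27.5/7.3 = 3.767.

MAP = 3.630; posterior mean = 3.767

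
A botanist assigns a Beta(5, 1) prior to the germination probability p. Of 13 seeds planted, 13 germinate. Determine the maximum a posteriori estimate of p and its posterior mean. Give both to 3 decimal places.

Posterior: Beta(5+13, 1+0) = Beta(18, 1).
Since β = 1 ≤ 1 and α > 1, the Beta density is monotone increasing on [0,1]; the mode is at 1.
Mean = 18/(18+1) = 0.947.
The posterior is left-skewed, so the mode exceeds the mean.

p_MAP = 1.000, E[p|data] = 0.947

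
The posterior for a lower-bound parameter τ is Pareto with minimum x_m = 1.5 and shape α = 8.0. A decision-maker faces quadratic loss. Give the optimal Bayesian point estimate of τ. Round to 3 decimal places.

1.714

The Pareto density is strictly decreasing on [x_m, ∞), so the mode is x_m = 1.500.
Mean = α·x_m/(α−1) = 8.0·1.5/7.0 = 1.714.
Quadratic loss ⇒ the optimal estimator is the posterior mean.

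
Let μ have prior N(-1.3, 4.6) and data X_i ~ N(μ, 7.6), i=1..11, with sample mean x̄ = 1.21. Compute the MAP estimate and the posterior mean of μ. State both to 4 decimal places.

MAP estimate = 0.8822, posterior mean = 0.8822

Posterior for μ is Normal. Precision-weighted mean: (1/4.6·-1.3 + 11/7.6·1.21) / (1/4.6 + 11/7.6) = 0.8822.
A Normal posterior is symmetric, so mode = mean.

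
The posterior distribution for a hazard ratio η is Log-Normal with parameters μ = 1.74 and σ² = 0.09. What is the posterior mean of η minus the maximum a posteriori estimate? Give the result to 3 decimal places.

0.753

Mode = exp(μ − σ²) = exp(1.65) = 5.207.
Mean = exp(μ + σ²/2) = exp(1.785) = 5.960.
Difference = 5.960 − 5.207 = 0.753.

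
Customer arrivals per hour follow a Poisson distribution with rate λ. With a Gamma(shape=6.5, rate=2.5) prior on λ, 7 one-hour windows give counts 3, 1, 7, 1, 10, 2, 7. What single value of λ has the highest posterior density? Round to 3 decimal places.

Σ counts = 31. Posterior: Gamma(shape = 6.5+31 = 37.5, rate = 2.5+7 = 9.5).
Mode = (α−1)/β = 36.5/9.5 = 3.842.
Mean = α/β = 37.5/9.5 = 3.947.
This is the posterior mode — the MAP estimate.

3.842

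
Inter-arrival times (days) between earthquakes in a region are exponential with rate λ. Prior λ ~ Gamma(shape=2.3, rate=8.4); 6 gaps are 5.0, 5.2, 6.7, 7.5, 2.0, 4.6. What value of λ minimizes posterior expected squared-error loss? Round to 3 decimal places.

Σ times = 31.0. Posterior: Gamma(shape = 2.3+6 = 8.3, rate = 8.4+31.0 = 39.4).
Mode = (α−1)/β = 7.3/39.4 = 0.185.
Mean = α/β = 8.3/39.4 = 0.211.
Squared-error loss ⇒ the optimal estimator is the posterior mean.

0.211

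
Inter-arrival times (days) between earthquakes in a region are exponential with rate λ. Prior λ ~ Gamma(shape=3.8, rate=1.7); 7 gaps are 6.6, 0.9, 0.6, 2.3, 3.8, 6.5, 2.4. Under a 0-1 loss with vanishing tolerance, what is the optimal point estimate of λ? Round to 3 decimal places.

Σ times = 23.1. Posterior: Gamma(shape = 3.8+7 = 10.8, rate = 1.7+23.1 = 24.8).
Mode = (α−1)/β = 9.8/24.8 = 0.395.
Mean = α/β = 10.8/24.8 = 0.435.
This is the posterior mode — the MAP estimate.

0.395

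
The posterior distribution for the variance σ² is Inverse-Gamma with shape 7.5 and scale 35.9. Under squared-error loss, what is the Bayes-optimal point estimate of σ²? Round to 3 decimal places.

Mode = β/(α+1) = 35.9/8.5 = 4.224.
Mean = β/(α−1) = 35.9/6.5 = 5.523.
Squared-error loss ⇒ the optimal estimator is the posterior mean.

5.523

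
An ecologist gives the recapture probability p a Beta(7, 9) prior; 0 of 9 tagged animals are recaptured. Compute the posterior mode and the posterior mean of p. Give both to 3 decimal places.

MAP = 0.261, posterior mean = 0.280

Posterior: Beta(7+0, 9+9) = Beta(7, 18).
Mode = (7−1)/(7+18−2) = 6/23 = 0.261.
Mean = 7/(7+18) = 7/25 = 0.280.
Mean > mode: the posterior has a right tail.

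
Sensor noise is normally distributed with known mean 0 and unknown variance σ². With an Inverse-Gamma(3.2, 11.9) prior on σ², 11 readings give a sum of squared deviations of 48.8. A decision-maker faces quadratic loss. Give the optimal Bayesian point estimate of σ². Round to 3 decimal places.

Posterior: Inverse-Gamma(shape = 3.2+11/2 = 8.7, scale = 11.9+48.8/2 = 36.3).
Mode = β/(α+1) = 36.3/9.7 = 3.742.
Mean = β/(α−1) = 36.3/7.7 = 4.714.
Quadratic loss ⇒ the optimal estimator is the posterior mean.

4.714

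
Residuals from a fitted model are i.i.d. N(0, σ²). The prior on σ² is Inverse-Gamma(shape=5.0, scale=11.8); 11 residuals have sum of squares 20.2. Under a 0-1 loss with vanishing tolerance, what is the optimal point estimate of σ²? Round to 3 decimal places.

Posterior: Inverse-Gamma(shape = 5.0+11/2 = 10.5, scale = 11.8+20.2/2 = 21.9).
Mode = β/(α+1) = 21.9/11.5 = 1.904.
Mean = β/(α−1) = 21.9/9.5 = 2.305.
This is the posterior mode — the MAP estimate.

1.904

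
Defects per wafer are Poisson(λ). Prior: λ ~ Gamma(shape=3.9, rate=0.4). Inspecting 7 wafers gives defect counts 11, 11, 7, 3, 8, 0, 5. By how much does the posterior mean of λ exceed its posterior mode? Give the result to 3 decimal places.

Σ counts = 45. Posterior: Gamma(shape = 3.9+45 = 48.9, rate = 0.4+7 = 7.4).
Mode = (α−1)/β = 47.9/7.4 = 6.473.
Mean = α/β = 48.9/7.4 = 6.608.
Difference = 6.608 − 6.473 = 0.135.
Mean > mode: the posterior has a right tail.

0.135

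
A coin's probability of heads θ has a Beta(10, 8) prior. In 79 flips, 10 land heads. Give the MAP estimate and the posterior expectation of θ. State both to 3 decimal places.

θ_MAP = 0.200, E[θ|data] = 0.206

Posterior: Beta(10+10, 8+69) = Beta(20, 77).
Mode = (20−1)/(20+77−2) = 19/95 = 0.200.
Mean = 20/(20+77) = 20/97 = 0.206.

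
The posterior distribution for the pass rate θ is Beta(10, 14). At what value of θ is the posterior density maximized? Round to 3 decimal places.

Mode = (10−1)/(10+14−2) = 9/22 = 0.409.
Mean = 10/(10+14) = 10/24 = 0.417.
This is the posterior mode — the MAP estimate.

0.409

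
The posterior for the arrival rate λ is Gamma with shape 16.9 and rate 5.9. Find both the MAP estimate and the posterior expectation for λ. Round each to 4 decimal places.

Mode = (α−1)/β = 15.9/5.9 = 2.6949.
Mean = α/β = 16.9/5.9 = 2.8644.

λ_MAP = 2.6949, E[λ|data] = 2.8644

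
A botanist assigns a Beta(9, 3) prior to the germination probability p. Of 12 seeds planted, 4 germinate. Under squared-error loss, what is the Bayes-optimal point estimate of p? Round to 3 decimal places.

Posterior: Beta(9+4, 3+8) = Beta(13, 11).
Mode = (13−1)/(13+11−2) = 12/22 = 0.545.
Mean = 13/(13+11) = 13/24 = 0.542.
Squared-error loss ⇒ the optimal estimator is the posterior mean.

0.542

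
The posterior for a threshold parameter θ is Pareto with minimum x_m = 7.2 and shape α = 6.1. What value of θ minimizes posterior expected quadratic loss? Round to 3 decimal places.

8.612

The Pareto density is strictly decreasing on [x_m, ∞), so the mode is x_m = 7.200.
Mean = α·x_m/(α−1) = 6.1·7.2/5.1 = 8.612.
Quadratic loss ⇒ the optimal estimator is the posterior mean.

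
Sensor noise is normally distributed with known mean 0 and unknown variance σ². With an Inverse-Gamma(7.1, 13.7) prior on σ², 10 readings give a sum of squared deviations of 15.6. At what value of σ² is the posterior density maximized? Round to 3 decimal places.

1.641

Posterior: Inverse-Gamma(shape = 7.1+10/2 = 12.1, scale = 13.7+15.6/2 = 21.5).
Mode = β/(α+1) = 21.5/13.1 = 1.641.
Mean = β/(α−1) = 21.5/11.1 = 1.937.
This is the posterior mode — the MAP estimate.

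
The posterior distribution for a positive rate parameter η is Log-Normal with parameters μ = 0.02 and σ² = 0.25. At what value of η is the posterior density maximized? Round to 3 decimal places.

Mode = exp(μ − σ²) = exp(-0.23) = 0.795.
Mean = exp(μ + σ²/2) = exp(0.145) = 1.156.
This is the posterior mode — the MAP estimate.

0.795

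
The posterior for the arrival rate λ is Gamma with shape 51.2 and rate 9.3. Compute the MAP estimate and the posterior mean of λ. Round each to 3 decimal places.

MAP estimate = 5.398, posterior mean = 5.505

Mode = (α−1)/β = 50.2/9.3 = 5.398.
Mean = α/β = 51.2/9.3 = 5.505.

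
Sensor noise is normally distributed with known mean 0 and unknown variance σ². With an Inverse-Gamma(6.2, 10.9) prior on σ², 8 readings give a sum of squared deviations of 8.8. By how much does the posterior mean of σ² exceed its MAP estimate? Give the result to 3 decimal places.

Posterior: Inverse-Gamma(shape = 6.2+8/2 = 10.2, scale = 10.9+8.8/2 = 15.3).
Mode = β/(α+1) = 15.3/11.2 = 1.366.
Mean = β/(α−1) = 15.3/9.2 = 1.663.
Difference = 1.663 − 1.366 = 0.297.

0.297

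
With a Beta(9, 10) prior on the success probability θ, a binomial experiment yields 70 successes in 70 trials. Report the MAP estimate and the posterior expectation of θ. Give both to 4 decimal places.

Posterior: Beta(9+70, 10+0) = Beta(79, 10).
Mode = (79−1)/(79+10−2) = 78/87 = 0.8966.
Mean = 79/(79+10) = 79/89 = 0.8876.

MAP = 0.8966, posterior mean = 0.8876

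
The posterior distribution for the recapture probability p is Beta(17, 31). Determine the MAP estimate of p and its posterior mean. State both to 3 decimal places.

MAP: 0.348. Posterior mean: 0.354.

Mode = (17−1)/(17+31−2) = 16/46 = 0.348.
Mean = 17/(17+31) = 17/48 = 0.354.
Right-skewed posterior ⇒ mode < mean.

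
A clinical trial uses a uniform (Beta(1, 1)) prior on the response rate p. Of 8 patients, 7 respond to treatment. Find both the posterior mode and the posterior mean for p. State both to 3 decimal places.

Posterior: Beta(1+7, 1+1) = Beta(8, 2).
Mode = (8−1)/(8+2−2) = 7/8 = 0.875.
Mean = 8/(8+2) = 8/10 = 0.800.

MAP = 0.875; posterior mean = 0.800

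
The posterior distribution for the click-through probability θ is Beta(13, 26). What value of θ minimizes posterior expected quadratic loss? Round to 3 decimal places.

Mode = (13−1)/(13+26−2) = 12/37 = 0.324.
Mean = 13/(13+26) = 13/39 = 0.333.
Quadratic loss ⇒ the optimal estimator is the posterior mean.

0.333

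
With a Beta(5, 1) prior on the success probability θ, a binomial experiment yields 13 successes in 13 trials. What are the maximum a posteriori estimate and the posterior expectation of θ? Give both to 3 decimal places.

MAP: 1.000. Posterior mean: 0.947.

Posterior: Beta(5+13, 1+0) = Beta(18, 1).
Since β = 1 ≤ 1 and α > 1, the Beta density is monotone increasing on [0,1]; the mode is at 1.
Mean = 18/(18+1) = 0.947.
The mean is pulled below the mode by the posterior's left skew.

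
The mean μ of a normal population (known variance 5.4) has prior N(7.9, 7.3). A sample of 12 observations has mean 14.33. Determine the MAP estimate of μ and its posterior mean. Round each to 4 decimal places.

MAP = 13.9566, posterior mean = 13.9566

Posterior for μ is Normal. Precision-weighted mean: (1/7.3·7.9 + 12/5.4·14.33) / (1/7.3 + 12/5.4) = 13.9566.
A Normal posterior is symmetric, so mode = mean.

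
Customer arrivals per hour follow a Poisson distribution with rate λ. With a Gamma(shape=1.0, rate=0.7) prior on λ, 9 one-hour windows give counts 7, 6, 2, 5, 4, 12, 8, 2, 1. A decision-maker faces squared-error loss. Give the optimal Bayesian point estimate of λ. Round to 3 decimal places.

4.948

Σ counts = 47. Posterior: Gamma(shape = 1.0+47 = 48.0, rate = 0.7+9 = 9.7).
Mode = (α−1)/β = 47.0/9.7 = 4.845.
Mean = α/β = 48.0/9.7 = 4.948.
Squared-error loss ⇒ the optimal estimator is the posterior mean.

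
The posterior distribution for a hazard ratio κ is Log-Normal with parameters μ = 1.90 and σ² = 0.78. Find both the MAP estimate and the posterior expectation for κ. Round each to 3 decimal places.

MAP estimate = 3.065, posterior expectation = 9.875

Mode = exp(μ − σ²) = exp(1.12) = 3.065.
Mean = exp(μ + σ²/2) = exp(2.290) = 9.875.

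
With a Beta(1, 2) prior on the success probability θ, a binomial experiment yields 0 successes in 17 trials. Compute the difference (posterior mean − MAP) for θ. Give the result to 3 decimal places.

0.050

Posterior: Beta(1+0, 2+17) = Beta(1, 19).
Since α = 1 ≤ 1 and β > 1, the Beta density is monotone decreasing on [0,1]; the mode is at 0.
Mean = 1/(1+19) = 0.050.
Difference = 0.050 − 0.000 = 0.050.
The mean is pulled above the mode by the posterior's right skew.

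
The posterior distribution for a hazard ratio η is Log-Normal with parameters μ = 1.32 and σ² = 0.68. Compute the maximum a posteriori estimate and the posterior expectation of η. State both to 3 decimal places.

Mode = exp(μ − σ²) = exp(0.64) = 1.896.
Mean = exp(μ + σ²/2) = exp(1.660) = 5.259.
Right-skewed posterior ⇒ mode < mean.

MAP = 1.896; posterior mean = 5.259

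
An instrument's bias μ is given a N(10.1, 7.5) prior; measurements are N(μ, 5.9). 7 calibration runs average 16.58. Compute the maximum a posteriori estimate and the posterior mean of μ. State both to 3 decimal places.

Posterior for μ is Normal. Precision-weighted mean: (1/7.5·10.1 + 7/5.9·16.58) / (1/7.5 + 7/5.9) = 15.925.
A Normal posterior is symmetric, so mode = mean.

MAP = 15.925; posterior mean = 15.925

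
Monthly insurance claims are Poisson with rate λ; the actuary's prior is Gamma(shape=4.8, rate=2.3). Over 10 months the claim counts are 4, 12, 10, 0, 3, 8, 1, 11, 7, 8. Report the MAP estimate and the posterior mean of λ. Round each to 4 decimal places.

Σ counts = 64. Posterior: Gamma(shape = 4.8+64 = 68.8, rate = 2.3+10 = 12.3).
Mode = (α−1)/β = 67.8/12.3 = 5.5122.
Mean = α/β = 68.8/12.3 = 5.5935.

MAP estimate = 5.5122, posterior mean = 5.5935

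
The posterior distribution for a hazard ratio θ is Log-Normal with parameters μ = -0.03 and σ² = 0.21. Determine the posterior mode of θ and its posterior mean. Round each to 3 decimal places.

Mode = exp(μ − σ²) = exp(-0.24) = 0.787.
Mean = exp(μ + σ²/2) = exp(0.075) = 1.078.

θ_MAP = 0.787, E[θ|data] = 1.078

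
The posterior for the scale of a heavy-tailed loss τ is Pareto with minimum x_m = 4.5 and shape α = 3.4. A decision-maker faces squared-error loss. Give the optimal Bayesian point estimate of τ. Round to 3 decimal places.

6.375

The Pareto density is strictly decreasing on [x_m, ∞), so the mode is x_m = 4.500.
Mean = α·x_m/(α−1) = 3.4·4.5/2.4 = 6.375.
Squared-error loss ⇒ the optimal estimator is the posterior mean.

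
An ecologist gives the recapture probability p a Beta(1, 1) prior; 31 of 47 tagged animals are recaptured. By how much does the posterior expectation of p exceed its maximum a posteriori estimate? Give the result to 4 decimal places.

-0.0065

Posterior: Beta(1+31, 1+16) = Beta(32, 17).
Mode = (32−1)/(32+17−2) = 31/47 = 0.6596.
With a flat prior the MAP equals the MLE, 31/47.
Mean = 32/(32+17) = 32/49 = 0.6531.
Difference = 0.6531 − 0.6596 = -0.0065.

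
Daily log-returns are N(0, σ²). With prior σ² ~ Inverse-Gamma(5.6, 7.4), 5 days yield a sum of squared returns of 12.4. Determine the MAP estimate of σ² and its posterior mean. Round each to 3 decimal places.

MAP = 1.495, posterior mean = 1.915

Posterior: Inverse-Gamma(shape = 5.6+5/2 = 8.1, scale = 7.4+12.4/2 = 13.6).
Mode = β/(α+1) = 13.6/9.1 = 1.495.
Mean = β/(α−1) = 13.6/7.1 = 1.915.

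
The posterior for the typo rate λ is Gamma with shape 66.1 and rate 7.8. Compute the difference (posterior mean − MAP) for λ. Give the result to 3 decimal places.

Mode = (α−1)/β = 65.1/7.8 = 8.346.
Mean = α/β = 66.1/7.8 = 8.474.
Difference = 8.474 − 8.346 = 0.128.
The mean is pulled above the mode by the posterior's right skew.

0.128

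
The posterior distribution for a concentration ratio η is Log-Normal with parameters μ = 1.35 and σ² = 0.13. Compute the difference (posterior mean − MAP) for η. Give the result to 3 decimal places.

Mode = exp(μ − σ²) = exp(1.22) = 3.387.
Mean = exp(μ + σ²/2) = exp(1.415) = 4.116.
Difference = 4.116 − 3.387 = 0.729.

0.729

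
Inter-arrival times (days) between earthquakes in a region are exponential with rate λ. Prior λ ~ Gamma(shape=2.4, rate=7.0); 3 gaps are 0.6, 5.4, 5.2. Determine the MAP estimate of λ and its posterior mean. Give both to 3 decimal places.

Σ times = 11.2. Posterior: Gamma(shape = 2.4+3 = 5.4, rate = 7.0+11.2 = 18.2).
Mode = (α−1)/β = 4.4/18.2 = 0.242.
Mean = α/β = 5.4/18.2 = 0.297.

MAP = 0.242; posterior mean = 0.297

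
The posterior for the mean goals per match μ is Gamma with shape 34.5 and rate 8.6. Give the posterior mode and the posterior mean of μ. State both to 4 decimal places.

μ_MAP = 3.8953, E[μ|data] = 4.0116

Mode = (α−1)/β = 33.5/8.6 = 3.8953.
Mean = α/β = 34.5/8.6 = 4.0116.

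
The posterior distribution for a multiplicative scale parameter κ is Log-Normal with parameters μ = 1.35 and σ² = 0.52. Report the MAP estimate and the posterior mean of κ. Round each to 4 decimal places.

Mode = exp(μ − σ²) = exp(0.83) = 2.2933.
Mean = exp(μ + σ²/2) = exp(1.610) = 5.0028.
The mean is pulled above the mode by the posterior's right skew.

MAP = 2.2933; posterior mean = 5.0028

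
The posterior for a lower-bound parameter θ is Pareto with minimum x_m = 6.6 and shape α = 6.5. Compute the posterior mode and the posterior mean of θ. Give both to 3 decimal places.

The Pareto density is strictly decreasing on [x_m, ∞), so the mode is x_m = 6.600.
Mean = α·x_m/(α−1) = 6.5·6.6/5.5 = 7.800.
The mean is pulled above the mode by the posterior's right skew.

θ_MAP = 6.600, E[θ|data] = 7.800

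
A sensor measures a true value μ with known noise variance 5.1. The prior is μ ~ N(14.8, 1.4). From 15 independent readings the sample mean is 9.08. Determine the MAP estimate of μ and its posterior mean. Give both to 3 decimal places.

Posterior for μ is Normal. Precision-weighted mean: (1/1.4·14.8 + 15/5.1·9.08) / (1/1.4 + 15/5.1) = 10.198.
A Normal posterior is symmetric, so mode = mean.

MAP: 10.198. Posterior mean: 10.198.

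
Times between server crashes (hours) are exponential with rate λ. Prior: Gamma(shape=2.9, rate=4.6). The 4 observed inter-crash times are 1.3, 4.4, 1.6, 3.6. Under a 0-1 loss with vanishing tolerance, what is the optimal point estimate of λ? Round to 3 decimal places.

0.381

Σ times = 10.9. Posterior: Gamma(shape = 2.9+4 = 6.9, rate = 4.6+10.9 = 15.5).
Mode = (α−1)/β = 5.9/15.5 = 0.381.
Mean = α/β = 6.9/15.5 = 0.445.
This is the posterior mode — the MAP estimate.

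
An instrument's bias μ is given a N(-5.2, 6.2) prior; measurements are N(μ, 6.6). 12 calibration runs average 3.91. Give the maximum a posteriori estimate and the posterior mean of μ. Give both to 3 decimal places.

Posterior for μ is Normal. Precision-weighted mean: (1/6.2·-5.2 + 12/6.6·3.91) / (1/6.2 + 12/6.6) = 3.168.
A Normal posterior is symmetric, so mode = mean.

μ_MAP = 3.168, E[μ|data] = 3.168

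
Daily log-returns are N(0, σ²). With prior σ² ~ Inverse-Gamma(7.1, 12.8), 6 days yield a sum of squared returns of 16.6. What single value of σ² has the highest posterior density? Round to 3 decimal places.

1.901

Posterior: Inverse-Gamma(shape = 7.1+6/2 = 10.1, scale = 12.8+16.6/2 = 21.1).
Mode = β/(α+1) = 21.1/11.1 = 1.901.
Mean = β/(α−1) = 21.1/9.1 = 2.319.
This is the posterior mode — the MAP estimate.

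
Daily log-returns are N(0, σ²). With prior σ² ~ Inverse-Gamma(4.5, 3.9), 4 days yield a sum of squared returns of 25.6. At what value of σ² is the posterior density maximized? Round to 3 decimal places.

Posterior: Inverse-Gamma(shape = 4.5+4/2 = 6.5, scale = 3.9+25.6/2 = 16.7).
Mode = β/(α+1) = 16.7/7.5 = 2.227.
Mean = β/(α−1) = 16.7/5.5 = 3.036.
This is the posterior mode — the MAP estimate.

2.227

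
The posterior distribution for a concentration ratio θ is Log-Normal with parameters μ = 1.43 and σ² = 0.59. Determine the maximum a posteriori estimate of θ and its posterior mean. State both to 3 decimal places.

Mode = exp(μ − σ²) = exp(0.84) = 2.316.
Mean = exp(μ + σ²/2) = exp(1.725) = 5.613.

MAP: 2.316. Posterior mean: 5.613.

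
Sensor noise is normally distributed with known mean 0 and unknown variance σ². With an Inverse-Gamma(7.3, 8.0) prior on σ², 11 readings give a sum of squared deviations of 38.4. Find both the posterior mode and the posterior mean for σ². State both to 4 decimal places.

MAP: 1.9710. Posterior mean: 2.3051.

Posterior: Inverse-Gamma(shape = 7.3+11/2 = 12.8, scale = 8.0+38.4/2 = 27.2).
Mode = β/(α+1) = 27.2/13.8 = 1.9710.
Mean = β/(α−1) = 27.2/11.8 = 2.3051.
Mean > mode: the posterior has a right tail.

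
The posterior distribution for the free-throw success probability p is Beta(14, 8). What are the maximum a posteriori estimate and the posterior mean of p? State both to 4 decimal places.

Mode = (14−1)/(14+8−2) = 13/20 = 0.6500.
Mean = 14/(14+8) = 14/22 = 0.6364.
Left-skewed posterior ⇒ mean < mode.

maximum a posteriori estimate = 0.6500, posterior mean = 0.6364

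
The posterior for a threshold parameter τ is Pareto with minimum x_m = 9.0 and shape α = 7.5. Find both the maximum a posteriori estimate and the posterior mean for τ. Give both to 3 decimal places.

The Pareto density is strictly decreasing on [x_m, ∞), so the mode is x_m = 9.000.
Mean = α·x_m/(α−1) = 7.5·9.0/6.5 = 10.385.
Right-skewed posterior ⇒ mode < mean.

MAP: 9.000. Posterior mean: 10.385.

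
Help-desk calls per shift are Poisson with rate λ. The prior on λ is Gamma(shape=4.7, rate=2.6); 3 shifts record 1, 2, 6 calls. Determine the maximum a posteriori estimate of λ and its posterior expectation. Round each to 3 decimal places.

Σ counts = 9. Posterior: Gamma(shape = 4.7+9 = 13.7, rate = 2.6+3 = 5.6).
Mode = (α−1)/β = 12.7/5.6 = 2.268.
Mean = α/β = 13.7/5.6 = 2.446.

maximum a posteriori estimate = 2.268, posterior expectation = 2.446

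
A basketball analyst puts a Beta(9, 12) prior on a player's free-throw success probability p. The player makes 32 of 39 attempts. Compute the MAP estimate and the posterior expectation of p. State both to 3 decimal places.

p_MAP = 0.690, E[p|data] = 0.683

Posterior: Beta(9+32, 12+7) = Beta(41, 19).
Mode = (41−1)/(41+19−2) = 40/58 = 0.690.
Mean = 41/(41+19) = 41/60 = 0.683.
Mode > mean: the posterior has a left tail.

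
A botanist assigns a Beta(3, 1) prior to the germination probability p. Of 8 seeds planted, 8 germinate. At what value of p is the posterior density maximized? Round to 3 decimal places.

Posterior: Beta(3+8, 1+0) = Beta(11, 1).
Since β = 1 ≤ 1 and α > 1, the Beta density is monotone increasing on [0,1]; the mode is at 1.
Mean = 11/(11+1) = 0.917.
This is the posterior mode — the MAP estimate.

1.000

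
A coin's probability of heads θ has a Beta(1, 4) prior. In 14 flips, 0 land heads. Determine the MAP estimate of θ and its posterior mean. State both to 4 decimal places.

MAP = 0.0000, posterior mean = 0.0526

Posterior: Beta(1+0, 4+14) = Beta(1, 18).
Since α = 1 ≤ 1 and β > 1, the Beta density is monotone decreasing on [0,1]; the mode is at 0.
Mean = 1/(1+18) = 0.0526.
The posterior is right-skewed, so the mean exceeds the mode.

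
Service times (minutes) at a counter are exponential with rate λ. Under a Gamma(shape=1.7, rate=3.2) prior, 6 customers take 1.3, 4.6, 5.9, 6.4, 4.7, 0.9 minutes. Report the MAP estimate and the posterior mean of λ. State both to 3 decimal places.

Σ times = 23.8. Posterior: Gamma(shape = 1.7+6 = 7.7, rate = 3.2+23.8 = 27.0).
Mode = (α−1)/β = 6.7/27.0 = 0.248.
Mean = α/β = 7.7/27.0 = 0.285.
The mean is pulled above the mode by the posterior's right skew.

MAP = 0.248, posterior mean = 0.285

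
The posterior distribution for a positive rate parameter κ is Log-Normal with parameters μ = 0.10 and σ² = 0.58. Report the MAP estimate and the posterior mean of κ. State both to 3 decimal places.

κ_MAP = 0.619, E[κ|data] = 1.477

Mode = exp(μ − σ²) = exp(-0.48) = 0.619.
Mean = exp(μ + σ²/2) = exp(0.390) = 1.477.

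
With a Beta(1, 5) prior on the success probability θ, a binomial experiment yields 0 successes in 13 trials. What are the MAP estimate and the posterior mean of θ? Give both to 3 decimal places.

Posterior: Beta(1+0, 5+13) = Beta(1, 18).
Since α = 1 ≤ 1 and β > 1, the Beta density is monotone decreasing on [0,1]; the mode is at 0.
Mean = 1/(1+18) = 0.053.

θ_MAP = 0.000, E[θ|data] = 0.053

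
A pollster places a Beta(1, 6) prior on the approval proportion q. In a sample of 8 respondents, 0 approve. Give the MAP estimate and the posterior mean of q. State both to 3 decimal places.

Posterior: Beta(1+0, 6+8) = Beta(1, 14).
Since α = 1 ≤ 1 and β > 1, the Beta density is monotone decreasing on [0,1]; the mode is at 0.
Mean = 1/(1+14) = 0.067.

MAP estimate = 0.000, posterior mean = 0.067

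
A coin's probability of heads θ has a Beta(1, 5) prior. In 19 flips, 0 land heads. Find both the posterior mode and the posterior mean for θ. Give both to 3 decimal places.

θ_MAP = 0.000, E[θ|data] = 0.040

Posterior: Beta(1+0, 5+19) = Beta(1, 24).
Since α = 1 ≤ 1 and β > 1, the Beta density is monotone decreasing on [0,1]; the mode is at 0.
Mean = 1/(1+24) = 0.040.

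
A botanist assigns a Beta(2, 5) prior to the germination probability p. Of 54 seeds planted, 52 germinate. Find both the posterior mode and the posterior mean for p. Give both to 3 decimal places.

Posterior: Beta(2+52, 5+2) = Beta(54, 7).
Mode = (54−1)/(54+7−2) = 53/59 = 0.898.
Mean = 54/(54+7) = 54/61 = 0.885.

p_MAP = 0.898, E[p|data] = 0.885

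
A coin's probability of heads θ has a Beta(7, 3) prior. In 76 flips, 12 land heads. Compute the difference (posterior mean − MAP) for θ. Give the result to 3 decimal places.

0.007

Posterior: Beta(7+12, 3+64) = Beta(19, 67).
Mode = (19−1)/(19+67−2) = 18/84 = 0.214.
Mean = 19/(19+67) = 19/86 = 0.221.
Difference = 0.221 − 0.214 = 0.007.
Mean > mode: the posterior has a right tail.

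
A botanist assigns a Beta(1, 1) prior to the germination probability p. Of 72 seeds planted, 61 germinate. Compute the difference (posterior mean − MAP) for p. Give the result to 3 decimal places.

Posterior: Beta(1+61, 1+11) = Beta(62, 12).
Mode = (62−1)/(62+12−2) = 61/72 = 0.847.
With a flat prior the MAP equals the MLE, 61/72.
Mean = 62/(62+12) = 62/74 = 0.838.
Difference = 0.838 − 0.847 = -0.009.
Mode > mean: the posterior has a left tail.

-0.009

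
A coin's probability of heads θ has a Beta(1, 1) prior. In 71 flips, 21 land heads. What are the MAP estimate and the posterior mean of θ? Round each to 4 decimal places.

θ_MAP = 0.2958, E[θ|data] = 0.3014

Posterior: Beta(1+21, 1+50) = Beta(22, 51).
Mode = (22−1)/(22+51−2) = 21/71 = 0.2958.
With a flat prior the MAP equals the MLE, 21/71.
Mean = 22/(22+51) = 22/73 = 0.3014.
Mean > mode: the posterior has a right tail.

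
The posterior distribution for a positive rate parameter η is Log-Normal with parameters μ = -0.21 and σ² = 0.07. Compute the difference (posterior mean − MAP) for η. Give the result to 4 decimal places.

0.0837

Mode = exp(μ − σ²) = exp(-0.28) = 0.7558.
Mean = exp(μ + σ²/2) = exp(-0.175) = 0.8395.
Difference = 0.8395 − 0.7558 = 0.0837.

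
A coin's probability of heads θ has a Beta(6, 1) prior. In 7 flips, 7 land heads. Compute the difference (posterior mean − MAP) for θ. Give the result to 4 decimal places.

Posterior: Beta(6+7, 1+0) = Beta(13, 1).
Since β = 1 ≤ 1 and α > 1, the Beta density is monotone increasing on [0,1]; the mode is at 1.
Mean = 13/(13+1) = 0.9286.
Difference = 0.9286 − 1.0000 = -0.0714.

-0.0714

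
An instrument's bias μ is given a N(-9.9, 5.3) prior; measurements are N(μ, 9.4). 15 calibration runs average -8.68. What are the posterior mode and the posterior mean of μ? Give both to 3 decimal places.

MAP = -8.809; posterior mean = -8.809

Posterior for μ is Normal. Precision-weighted mean: (1/5.3·-9.9 + 15/9.4·-8.68) / (1/5.3 + 15/9.4) = -8.809.
A Normal posterior is symmetric, so mode = mean.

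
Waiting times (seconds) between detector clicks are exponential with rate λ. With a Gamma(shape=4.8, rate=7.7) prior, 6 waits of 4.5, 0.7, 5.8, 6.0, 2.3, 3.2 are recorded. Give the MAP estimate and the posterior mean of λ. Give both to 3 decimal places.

Σ times = 22.5. Posterior: Gamma(shape = 4.8+6 = 10.8, rate = 7.7+22.5 = 30.2).
Mode = (α−1)/β = 9.8/30.2 = 0.325.
Mean = α/β = 10.8/30.2 = 0.358.
Right-skewed posterior ⇒ mode < mean.

λ_MAP = 0.325, E[λ|data] = 0.358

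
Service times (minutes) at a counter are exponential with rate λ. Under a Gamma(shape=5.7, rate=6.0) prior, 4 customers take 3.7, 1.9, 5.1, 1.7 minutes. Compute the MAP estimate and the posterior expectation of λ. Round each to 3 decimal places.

MAP: 0.473. Posterior mean: 0.527.

Σ times = 12.4. Posterior: Gamma(shape = 5.7+4 = 9.7, rate = 6.0+12.4 = 18.4).
Mode = (α−1)/β = 8.7/18.4 = 0.473.
Mean = α/β = 9.7/18.4 = 0.527.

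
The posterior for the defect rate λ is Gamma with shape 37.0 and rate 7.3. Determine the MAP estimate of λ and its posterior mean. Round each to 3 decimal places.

Mode = (α−1)/β = 36.0/7.3 = 4.932.
Mean = α/β = 37.0/7.3 = 5.068.

MAP: 4.932. Posterior mean: 5.068.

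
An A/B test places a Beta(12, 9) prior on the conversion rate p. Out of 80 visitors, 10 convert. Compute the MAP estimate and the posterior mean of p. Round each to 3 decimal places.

MAP = 0.212, posterior mean = 0.218

Posterior: Beta(12+10, 9+70) = Beta(22, 79).
Mode = (22−1)/(22+79−2) = 21/99 = 0.212.
Mean = 22/(22+79) = 22/101 = 0.218.
Right-skewed posterior ⇒ mode < mean.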